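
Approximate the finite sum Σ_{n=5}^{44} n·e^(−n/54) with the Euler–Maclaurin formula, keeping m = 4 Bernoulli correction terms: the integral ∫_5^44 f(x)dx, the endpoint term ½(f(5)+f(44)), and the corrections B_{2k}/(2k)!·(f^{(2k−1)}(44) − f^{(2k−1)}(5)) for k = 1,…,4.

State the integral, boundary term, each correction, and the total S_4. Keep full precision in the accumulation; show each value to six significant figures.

∫_5^44 x·e^(−x/54) dx evaluates to 561.364.
Endpoint term: (f(5) + f(44))/2 = (4.55782 + 19.4797)/2 = 12.0188.
Running total after boundary: 573.383.
k=1: B_{2}/(2)! × [f^{(1)}(44) − f^{(1)}(5)] = 1/12 × (0.0819854 − 0.827161) = -0.0620979.
Running total after k=1: 573.321.
k=2: B_{4}/(4)! × [f^{(3)}(44) − f^{(3)}(5)] = −1/720 × (0.000331765 − 0.000908879) = 8.01546e-07.
Running total after k=2: 573.321.
k=3: B_{6}/(6)! × [f^{(5)}(44) − f^{(5)}(5)] = 1/30240 × (2.17906e-07 − 5.26096e-07) = -1.01914e-11.
Running total after k=3: 573.321.
k=4: B_{8}/(8)! × [f^{(7)}(44) − f^{(7)}(5)] = −1/1209600 × (1.10439e-10 − 2.53945e-10) = 1.18640e-16.

S_4 ≈ 573.321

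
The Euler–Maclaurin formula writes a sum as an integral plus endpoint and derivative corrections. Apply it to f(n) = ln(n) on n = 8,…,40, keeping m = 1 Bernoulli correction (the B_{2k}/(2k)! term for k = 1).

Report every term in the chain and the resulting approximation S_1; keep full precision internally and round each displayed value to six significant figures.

S_1 ≈ 101.795

The integral term ∫_8^40 ln(x) dx = 98.9196.
Boundary: ½(f(8) + f(40)) = ½(2.07944 + 3.68888) = 2.88416.
Running total after boundary: 101.804.
k=1: B_{2}/(2)! × [f^{(1)}(40) − f^{(1)}(8)] = 1/12 × (0.0250000 − 0.125000) = -0.00833333.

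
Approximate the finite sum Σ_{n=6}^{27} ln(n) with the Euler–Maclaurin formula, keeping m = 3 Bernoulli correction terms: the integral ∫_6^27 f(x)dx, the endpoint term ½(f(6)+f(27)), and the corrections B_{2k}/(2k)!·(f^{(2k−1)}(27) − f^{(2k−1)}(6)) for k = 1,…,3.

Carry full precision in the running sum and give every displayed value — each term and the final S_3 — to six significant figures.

∫_6^27 ln(x) dx evaluates to 57.2370.
Boundary: ½(f(6) + f(27)) = ½(1.79176 + 3.29584) = 2.54380.
Running total after boundary: 59.7808.
k=1: B_{2}/(2)! × [f^{(1)}(27) − f^{(1)}(6)] = 1/12 × (0.0370370 − 0.166667) = -0.0108025.
After k=1: 59.7700.
k=2: B_{4}/(4)! × [f^{(3)}(27) − f^{(3)}(6)] = −1/720 × (0.000101611 − 0.00925926) = 1.27190e-05.
After k=2: 59.7700.
k=3: B_{6}/(6)! × [f^{(5)}(27) − f^{(5)}(6)] = 1/30240 × (1.67260e-06 − 0.00308642) = -1.02009e-07.

S_3 ≈ 59.7700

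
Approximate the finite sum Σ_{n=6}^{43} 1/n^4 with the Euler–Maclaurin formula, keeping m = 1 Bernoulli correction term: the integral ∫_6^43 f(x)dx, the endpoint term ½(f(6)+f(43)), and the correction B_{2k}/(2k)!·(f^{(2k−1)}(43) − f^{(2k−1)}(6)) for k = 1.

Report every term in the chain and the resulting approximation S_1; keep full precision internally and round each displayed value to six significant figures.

S_1 ≈ 0.00196783

Integral: ∫_6^43 1/x^4 dx = 0.00153902.
Endpoint term: (f(6) + f(43))/2 = (0.000771605 + 2.92500e-07)/2 = 0.000385949.
Integral + boundary = 0.00192497.
Correction k=1: B_{2}/2! · (f^{(1)}(43) − f^{(1)}(6)) = 1/12 · (-2.72093e-08 − (-0.000514403)) = 4.28647e-05.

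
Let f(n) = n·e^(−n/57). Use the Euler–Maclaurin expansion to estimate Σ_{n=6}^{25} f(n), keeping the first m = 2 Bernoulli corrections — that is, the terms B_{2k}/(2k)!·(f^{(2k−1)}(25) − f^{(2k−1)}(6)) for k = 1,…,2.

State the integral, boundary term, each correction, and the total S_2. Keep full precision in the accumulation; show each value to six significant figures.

S_2 ≈ 228.486

The integral term ∫_6^25 x·e^(−x/57) dx = 217.761.
Endpoint term: (f(6) + f(25))/2 = (5.40053 + 16.1235)/2 = 10.7620.
Running total after boundary: 228.523.
Correction k=1: B_{2}/2! · (f^{(1)}(25) − f^{(1)}(6)) = 1/12 · (0.362072 − 0.805342) = -0.0369391.
Partial sum through k=1: 228.486.
Correction k=2: B_{4}/4! · (f^{(3)}(25) − f^{(3)}(6)) = −1/720 · (0.000508450 − 0.000801944) = 4.07631e-07.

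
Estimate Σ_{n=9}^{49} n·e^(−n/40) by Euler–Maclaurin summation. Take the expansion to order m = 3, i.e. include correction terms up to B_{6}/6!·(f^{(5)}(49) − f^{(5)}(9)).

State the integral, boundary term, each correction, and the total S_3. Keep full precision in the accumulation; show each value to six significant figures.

S_3 ≈ 530.048

The integral term ∫_9^49 x·e^(−x/40) dx = 519.314.
½[f(9) + f(49)] = ½[7.18665 + 14.3941] = 10.7904.
So far: 530.105.
Order-1 term: 1/12 · (-0.0660955 − 0.618850) = -0.0570788.
Partial sum through k=1: 530.048.
Order-2 term: −1/720 · (0.000325887 − 0.00138493) = 1.47089e-06.
Partial sum through k=2: 530.048.
Order-3 term: 1/30240 · (4.33178e-07 − 1.48942e-06) = -3.49286e-11.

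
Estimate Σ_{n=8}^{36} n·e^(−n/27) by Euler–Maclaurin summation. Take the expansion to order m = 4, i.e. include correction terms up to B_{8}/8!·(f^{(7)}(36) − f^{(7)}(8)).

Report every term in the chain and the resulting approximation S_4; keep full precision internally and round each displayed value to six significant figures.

The integral term ∫_8^36 x·e^(−x/27) dx = 254.292.
½[f(8) + f(36)] = ½[5.94854 + 9.48950] = 7.71902.
So far: 262.011.
k=1: B_{2}/(2)! × [f^{(1)}(36) − f^{(1)}(8)] = 1/12 × (-0.0878657 − 0.523251) = -0.0509264.
Partial sum through k=1: 261.960.
k=2: B_{4}/(4)! × [f^{(3)}(36) − f^{(3)}(8)] = −1/720 × (0.000602645 − 0.00275773) = 2.99317e-06.
Partial sum through k=2: 261.960.
k=3: B_{6}/(6)! × [f^{(5)}(36) − f^{(5)}(8)] = 1/30240 × (1.81868e-06 − 6.58120e-06) = -1.57491e-10.
Partial sum through k=3: 261.960.
k=4: B_{8}/(8)! × [f^{(7)}(36) − f^{(7)}(8)] = −1/1209600 × (3.85554e-09 − 1.28663e-08) = 7.44934e-15.

S_4 ≈ 261.960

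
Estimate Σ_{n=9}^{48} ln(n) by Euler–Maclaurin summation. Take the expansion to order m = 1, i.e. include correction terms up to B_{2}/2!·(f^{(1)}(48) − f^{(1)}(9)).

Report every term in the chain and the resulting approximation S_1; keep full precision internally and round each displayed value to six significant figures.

The integral term ∫_9^48 ln(x) dx = 127.043.
Endpoint term: (f(9) + f(48))/2 = (2.19722 + 3.87120)/2 = 3.03421.
So far: 130.077.
Order-1 term: 1/12 · (0.0208333 − 0.111111) = -0.00752315.

S_1 ≈ 130.069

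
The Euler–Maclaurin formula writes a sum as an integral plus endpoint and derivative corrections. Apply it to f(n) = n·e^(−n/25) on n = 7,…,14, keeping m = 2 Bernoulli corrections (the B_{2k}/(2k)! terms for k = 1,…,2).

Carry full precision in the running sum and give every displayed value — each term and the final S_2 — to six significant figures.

S_2 ≈ 54.3175

The integral term ∫_7^14 x·e^(−x/25) dx = 47.6982.
Boundary: ½(f(7) + f(14)) = ½(5.29049 + 7.99693) = 6.64371.
So far: 54.3419.
Order-1 term: 1/12 · (0.251332 − 0.544164) = -0.0244027.
Running total after k=1: 54.3175.
Order-2 term: −1/720 · (0.00223000 − 0.00328917) = 1.47107e-06.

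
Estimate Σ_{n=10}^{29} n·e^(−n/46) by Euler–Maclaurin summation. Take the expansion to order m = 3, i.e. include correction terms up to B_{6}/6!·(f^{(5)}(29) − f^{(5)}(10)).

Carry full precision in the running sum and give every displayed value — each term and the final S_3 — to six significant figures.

Integral: ∫_10^29 x·e^(−x/46) dx = 236.045.
½[f(10) + f(29)] = ½[8.04615 + 15.4384] = 11.7423.
Integral + boundary = 247.788.
Order-1 term: 1/12 · (0.196742 − 0.629699) = -0.0360797.
Running total after k=1: 247.752.
Order-2 term: −1/720 · (0.000596154 − 0.00105809) = 6.41584e-07.
Running total after k=2: 247.752.
Order-3 term: 1/30240 · (5.19532e-07 − 8.59452e-07) = -1.12407e-11.

S_3 ≈ 247.752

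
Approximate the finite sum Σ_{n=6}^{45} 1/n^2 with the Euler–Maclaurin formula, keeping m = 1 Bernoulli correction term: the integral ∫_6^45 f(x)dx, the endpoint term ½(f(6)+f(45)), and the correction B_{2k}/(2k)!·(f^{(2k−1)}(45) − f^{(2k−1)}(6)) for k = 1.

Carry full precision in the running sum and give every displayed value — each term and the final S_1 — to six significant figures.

The integral term ∫_6^45 1/x^2 dx = 0.144444.
½[f(6) + f(45)] = ½[0.0277778 + 0.000493827] = 0.0141358.
Integral + boundary = 0.158580.
Correction k=1: B_{2}/2! · (f^{(1)}(45) − f^{(1)}(6)) = 1/12 · (-2.19479e-05 − (-0.00925926)) = 0.000769776.

S_1 ≈ 0.159350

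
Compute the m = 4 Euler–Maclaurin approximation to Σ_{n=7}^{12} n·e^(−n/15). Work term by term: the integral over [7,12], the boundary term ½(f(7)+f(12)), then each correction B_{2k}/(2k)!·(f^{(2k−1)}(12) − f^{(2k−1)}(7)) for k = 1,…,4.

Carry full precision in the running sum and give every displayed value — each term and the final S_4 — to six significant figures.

S_4 ≈ 29.8316

∫_7^12 x·e^(−x/15) dx evaluates to 24.9612.
Boundary: ½(f(7) + f(12)) = ½(4.38962 + 5.39195) = 4.89079.
So far: 29.8520.
Correction k=1: B_{2}/2! · (f^{(1)}(12) − f^{(1)}(7)) = 1/12 · (0.0898658 − 0.334448) = -0.0203818.
Partial sum through k=1: 29.8316.
Correction k=2: B_{4}/4! · (f^{(3)}(12) − f^{(3)}(7)) = −1/720 · (0.00439344 − 0.00706056) = 3.70433e-06.
Partial sum through k=2: 29.8316.
Correction k=3: B_{6}/6! · (f^{(5)}(12) − f^{(5)}(7)) = 1/30240 · (3.72777e-05 − 5.61542e-05) = -6.24222e-10.
Partial sum through k=3: 29.8316.
Correction k=4: B_{8}/8! · (f^{(7)}(12) − f^{(7)}(7)) = −1/1209600 · (2.44573e-07 − 3.59680e-07) = 9.51613e-14.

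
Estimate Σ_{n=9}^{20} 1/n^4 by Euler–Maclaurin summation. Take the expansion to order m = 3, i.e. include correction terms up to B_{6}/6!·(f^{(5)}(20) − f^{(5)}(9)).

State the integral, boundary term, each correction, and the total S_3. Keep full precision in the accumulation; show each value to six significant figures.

S_3 ≈ 0.000500420

The integral term ∫_9^20 1/x^4 dx = 0.000415581.
½[f(9) + f(20)] = ½[0.000152416 + 6.25000e-06] = 7.93329e-05.
Running total after boundary: 0.000494914.
Correction k=1: B_{2}/2! · (f^{(1)}(20) − f^{(1)}(9)) = 1/12 · (-1.25000e-06 − (-6.77404e-05)) = 5.54086e-06.
Partial sum through k=1: 0.000500454.
Correction k=2: B_{4}/4! · (f^{(3)}(20) − f^{(3)}(9)) = −1/720 · (-9.37500e-08 − (-2.50890e-05)) = -3.47157e-08.
Partial sum through k=2: 0.000500420.
Correction k=3: B_{6}/6! · (f^{(5)}(20) − f^{(5)}(9)) = 1/30240 · (-1.31250e-08 − (-1.73455e-05)) = 5.73160e-10.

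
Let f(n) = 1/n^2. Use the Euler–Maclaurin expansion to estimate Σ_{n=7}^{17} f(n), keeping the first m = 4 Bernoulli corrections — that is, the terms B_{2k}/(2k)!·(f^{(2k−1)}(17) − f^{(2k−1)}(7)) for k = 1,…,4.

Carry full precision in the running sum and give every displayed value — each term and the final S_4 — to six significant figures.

∫_7^17 1/x^2 dx evaluates to 0.0840336.
Endpoint term: (f(7) + f(17))/2 = (0.0204082 + 0.00346021)/2 = 0.0119342.
So far: 0.0959678.
k=1: B_{2}/(2)! × [f^{(1)}(17) − f^{(1)}(7)] = 1/12 × (-0.000407083 − (-0.00583090)) = 0.000451985.
Running total after k=1: 0.0964198.
k=2: B_{4}/(4)! × [f^{(3)}(17) − f^{(3)}(7)] = −1/720 × (-1.69031e-05 − (-0.00142798)) = -1.95982e-06.
Running total after k=2: 0.0964178.
k=3: B_{6}/(6)! × [f^{(5)}(17) − f^{(5)}(7)] = 1/30240 × (-1.75465e-06 − (-0.000874271)) = 2.88531e-08.
Running total after k=3: 0.0964179.
k=4: B_{8}/(8)! × [f^{(7)}(17) − f^{(7)}(7)] = −1/1209600 × (-3.40001e-07 − (-0.000999167)) = -8.25750e-10.

S_4 ≈ 0.0964179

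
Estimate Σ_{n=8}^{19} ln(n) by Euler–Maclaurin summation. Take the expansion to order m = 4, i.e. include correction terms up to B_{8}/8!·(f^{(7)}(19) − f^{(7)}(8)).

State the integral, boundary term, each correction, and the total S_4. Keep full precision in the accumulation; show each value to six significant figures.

S_4 ≈ 30.8147

∫_8^19 ln(x) dx evaluates to 28.3088.
Endpoint term: (f(8) + f(19))/2 = (2.07944 + 2.94444)/2 = 2.51194.
Integral + boundary = 30.8207.
Correction k=1: B_{2}/2! · (f^{(1)}(19) − f^{(1)}(8)) = 1/12 · (0.0526316 − 0.125000) = -0.00603070.
Running total after k=1: 30.8147.
Correction k=2: B_{4}/4! · (f^{(3)}(19) − f^{(3)}(8)) = −1/720 · (0.000291588 − 0.00390625) = 5.02036e-06.
Running total after k=2: 30.8147.
Correction k=3: B_{6}/6! · (f^{(5)}(19) − f^{(5)}(8)) = 1/30240 · (9.69267e-06 − 0.000732422) = -2.38998e-08.
Running total after k=3: 30.8147.
Correction k=4: B_{8}/8! · (f^{(7)}(19) − f^{(7)}(8)) = −1/1209600 · (8.05485e-07 − 0.000343323) = 2.83166e-10.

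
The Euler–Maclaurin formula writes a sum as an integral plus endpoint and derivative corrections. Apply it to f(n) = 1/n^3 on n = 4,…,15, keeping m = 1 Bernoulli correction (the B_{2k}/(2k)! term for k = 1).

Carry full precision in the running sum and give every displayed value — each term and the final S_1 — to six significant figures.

S_1 ≈ 0.0379601

∫_4^15 1/x^3 dx evaluates to 0.0290278.
½[f(4) + f(15)] = ½[0.0156250 + 0.000296296] = 0.00796065.
So far: 0.0369884.
k=1: B_{2}/(2)! × [f^{(1)}(15) − f^{(1)}(4)] = 1/12 × (-5.92593e-05 − (-0.0117188)) = 0.000971624.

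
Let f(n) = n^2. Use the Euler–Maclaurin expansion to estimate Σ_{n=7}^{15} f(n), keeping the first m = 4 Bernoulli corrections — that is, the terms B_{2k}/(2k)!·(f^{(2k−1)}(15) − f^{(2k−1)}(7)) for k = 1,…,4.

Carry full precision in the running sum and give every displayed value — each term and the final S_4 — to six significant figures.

The integral term ∫_7^15 x^2 dx = 1010.67.
Endpoint term: (f(7) + f(15))/2 = (49.0000 + 225.000)/2 = 137.000.
Running total after boundary: 1147.67.
Order-1 term: 1/12 · (30.0000 − 14.0000) = 1.33333.
Running total after k=1: 1149.00.
Order-2 term: −1/720 · (0.00000 − 0.00000) = 0.00000.
Running total after k=2: 1149.00.
Order-3 term: 1/30240 · (0.00000 − 0.00000) = 0.00000.
Running total after k=3: 1149.00.
Order-4 term: −1/1209600 · (0.00000 − 0.00000) = 0.00000.

S_4 ≈ 1149.00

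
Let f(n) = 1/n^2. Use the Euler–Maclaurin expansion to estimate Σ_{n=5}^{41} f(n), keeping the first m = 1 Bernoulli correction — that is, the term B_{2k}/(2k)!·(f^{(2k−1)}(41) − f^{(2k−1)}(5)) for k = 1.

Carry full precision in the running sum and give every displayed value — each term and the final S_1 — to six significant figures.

S_1 ≈ 0.197238

The integral term ∫_5^41 1/x^2 dx = 0.175610.
Endpoint term: (f(5) + f(41))/2 = (0.0400000 + 0.000594884)/2 = 0.0202974.
Running total after boundary: 0.195907.
k=1: B_{2}/(2)! × [f^{(1)}(41) − f^{(1)}(5)] = 1/12 × (-2.90187e-05 − (-0.0160000)) = 0.00133092.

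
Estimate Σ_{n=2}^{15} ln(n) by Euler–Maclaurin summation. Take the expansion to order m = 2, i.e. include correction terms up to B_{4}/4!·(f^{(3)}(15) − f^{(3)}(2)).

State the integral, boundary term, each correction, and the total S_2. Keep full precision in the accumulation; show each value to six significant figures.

∫_2^15 ln(x) dx evaluates to 26.2345.
Endpoint term: (f(2) + f(15))/2 = (0.693147 + 2.70805)/2 = 1.70060.
Integral + boundary = 27.9351.
k=1: B_{2}/(2)! × [f^{(1)}(15) − f^{(1)}(2)] = 1/12 × (0.0666667 − 0.500000) = -0.0361111.
Partial sum through k=1: 27.8989.
k=2: B_{4}/(4)! × [f^{(3)}(15) − f^{(3)}(2)] = −1/720 × (0.000592593 − 0.250000) = 0.000346399.

S_2 ≈ 27.8993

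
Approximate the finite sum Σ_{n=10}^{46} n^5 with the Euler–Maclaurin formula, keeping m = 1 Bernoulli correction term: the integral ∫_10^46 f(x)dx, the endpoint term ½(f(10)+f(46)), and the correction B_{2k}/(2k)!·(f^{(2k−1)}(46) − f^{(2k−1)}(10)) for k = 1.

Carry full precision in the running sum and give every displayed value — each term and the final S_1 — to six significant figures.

S_1 ≈ 1.68378e+09

Integral: ∫_10^46 x^5 dx = 1.57888e+09.
½[f(10) + f(46)] = ½[100000 + 2.05963e+08] = 1.03031e+08.
Running total after boundary: 1.68191e+09.
k=1: B_{2}/(2)! × [f^{(1)}(46) − f^{(1)}(10)] = 1/12 × (2.23873e+07 − 50000.0) = 1.86144e+06.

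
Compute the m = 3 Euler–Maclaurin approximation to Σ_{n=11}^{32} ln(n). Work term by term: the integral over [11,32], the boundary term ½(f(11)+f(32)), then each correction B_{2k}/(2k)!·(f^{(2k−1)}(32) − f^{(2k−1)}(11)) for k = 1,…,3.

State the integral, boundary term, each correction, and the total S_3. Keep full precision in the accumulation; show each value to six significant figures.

S_3 ≈ 66.4535

The integral term ∫_11^32 ln(x) dx = 63.5267.
Boundary: ½(f(11) + f(32)) = ½(2.39790 + 3.46574) = 2.93182.
Running total after boundary: 66.4585.
k=1: B_{2}/(2)! × [f^{(1)}(32) − f^{(1)}(11)] = 1/12 × (0.0312500 − 0.0909091) = -0.00497159.
After k=1: 66.4535.
k=2: B_{4}/(4)! × [f^{(3)}(32) − f^{(3)}(11)] = −1/720 × (6.10352e-05 − 0.00150263) = 2.00221e-06.
After k=2: 66.4535.
k=3: B_{6}/(6)! × [f^{(5)}(32) − f^{(5)}(11)] = 1/30240 × (7.15256e-07 − 0.000149021) = -4.90429e-09.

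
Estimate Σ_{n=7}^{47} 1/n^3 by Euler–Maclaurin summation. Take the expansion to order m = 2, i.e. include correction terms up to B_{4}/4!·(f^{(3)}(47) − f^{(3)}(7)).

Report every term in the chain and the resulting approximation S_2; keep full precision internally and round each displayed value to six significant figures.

The integral term ∫_7^47 1/x^3 dx = 0.00997773.
½[f(7) + f(47)] = ½[0.00291545 + 9.63178e-06] = 0.00146254.
Running total after boundary: 0.0114403.
Order-1 term: 1/12 · (-6.14794e-07 − (-0.00124948)) = 0.000104072.
After k=1: 0.0115443.
Order-2 term: −1/720 · (-5.56627e-09 − (-0.000509992)) = -7.08314e-07.

S_2 ≈ 0.0115436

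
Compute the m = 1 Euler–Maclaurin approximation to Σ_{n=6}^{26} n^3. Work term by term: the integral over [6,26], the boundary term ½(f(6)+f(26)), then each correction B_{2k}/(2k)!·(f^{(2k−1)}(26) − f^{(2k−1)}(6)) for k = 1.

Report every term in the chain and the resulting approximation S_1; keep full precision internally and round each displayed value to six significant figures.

The integral term ∫_6^26 x^3 dx = 113920.
Endpoint term: (f(6) + f(26))/2 = (216.000 + 17576.0)/2 = 8896.00.
Integral + boundary = 122816.
Order-1 term: 1/12 · (2028.00 − 108.000) = 160.000.

S_1 ≈ 122976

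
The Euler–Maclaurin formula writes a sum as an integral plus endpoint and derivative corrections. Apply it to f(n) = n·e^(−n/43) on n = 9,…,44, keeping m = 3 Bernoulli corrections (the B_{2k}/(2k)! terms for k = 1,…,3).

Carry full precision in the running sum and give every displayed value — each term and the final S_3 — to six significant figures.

S_3 ≈ 480.634

∫_9^44 x·e^(−x/43) dx evaluates to 469.131.
½[f(9) + f(44)] = ½[7.30035 + 15.8146] = 11.5575.
So far: 480.688.
Correction k=1: B_{2}/2! · (f^{(1)}(44) − f^{(1)}(9)) = 1/12 · (-0.00835867 − 0.641374) = -0.0541444.
After k=1: 480.634.
Correction k=2: B_{4}/4! · (f^{(3)}(44) − f^{(3)}(9)) = −1/720 · (0.000384255 − 0.00122427) = 1.16669e-06.
After k=2: 480.634.
Correction k=3: B_{6}/6! · (f^{(5)}(44) − f^{(5)}(9)) = 1/30240 · (4.18080e-07 − 1.13665e-06) = -2.37622e-11.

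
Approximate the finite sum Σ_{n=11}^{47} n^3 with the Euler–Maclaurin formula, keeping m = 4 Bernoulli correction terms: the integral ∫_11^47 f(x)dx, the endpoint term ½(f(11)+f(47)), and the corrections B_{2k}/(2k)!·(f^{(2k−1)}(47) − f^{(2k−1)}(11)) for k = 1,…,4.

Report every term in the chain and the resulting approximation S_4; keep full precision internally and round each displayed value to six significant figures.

S_4 ≈ 1.26936e+06

Integral: ∫_11^47 x^3 dx = 1.21626e+06.
½[f(11) + f(47)] = ½[1331.00 + 103823] = 52577.0.
Running total after boundary: 1.26884e+06.
Correction k=1: B_{2}/2! · (f^{(1)}(47) − f^{(1)}(11)) = 1/12 · (6627.00 − 363.000) = 522.000.
After k=1: 1.26936e+06.
Correction k=2: B_{4}/4! · (f^{(3)}(47) − f^{(3)}(11)) = −1/720 · (6.00000 − 6.00000) = 0.00000.
After k=2: 1.26936e+06.
Correction k=3: B_{6}/6! · (f^{(5)}(47) − f^{(5)}(11)) = 1/30240 · (0.00000 − 0.00000) = 0.00000.
After k=3: 1.26936e+06.
Correction k=4: B_{8}/8! · (f^{(7)}(47) − f^{(7)}(11)) = −1/1209600 · (0.00000 − 0.00000) = 0.00000.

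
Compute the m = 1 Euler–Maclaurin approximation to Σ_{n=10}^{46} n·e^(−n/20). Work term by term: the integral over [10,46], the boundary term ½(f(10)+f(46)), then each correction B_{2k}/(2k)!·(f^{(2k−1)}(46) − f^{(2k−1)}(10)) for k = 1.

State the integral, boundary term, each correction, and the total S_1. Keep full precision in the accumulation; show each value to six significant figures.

S_1 ≈ 236.879

Integral: ∫_10^46 x·e^(−x/20) dx = 231.577.
Boundary: ½(f(10) + f(46)) = ½(6.06531 + 4.61191) = 5.33861.
So far: 236.915.
k=1: B_{2}/(2)! × [f^{(1)}(46) − f^{(1)}(10)] = 1/12 × (-0.130336 − 0.303265) = -0.0361335.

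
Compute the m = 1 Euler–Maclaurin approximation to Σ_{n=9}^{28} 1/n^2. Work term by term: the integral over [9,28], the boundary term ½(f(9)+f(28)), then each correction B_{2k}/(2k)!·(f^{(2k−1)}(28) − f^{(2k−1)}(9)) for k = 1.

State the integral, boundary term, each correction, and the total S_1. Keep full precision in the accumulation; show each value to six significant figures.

The integral term ∫_9^28 1/x^2 dx = 0.0753968.
Endpoint term: (f(9) + f(28))/2 = (0.0123457 + 0.00127551)/2 = 0.00681059.
Running total after boundary: 0.0822074.
Order-1 term: 1/12 · (-9.11079e-05 − (-0.00274348)) = 0.000221031.

S_1 ≈ 0.0824285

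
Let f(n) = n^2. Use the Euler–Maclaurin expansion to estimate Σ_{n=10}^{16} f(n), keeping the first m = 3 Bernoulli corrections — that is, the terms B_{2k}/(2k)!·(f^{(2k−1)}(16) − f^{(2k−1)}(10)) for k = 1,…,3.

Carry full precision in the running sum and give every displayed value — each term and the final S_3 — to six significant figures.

The integral term ∫_10^16 x^2 dx = 1032.00.
Boundary: ½(f(10) + f(16)) = ½(100.000 + 256.000) = 178.000.
Running total after boundary: 1210.00.
Correction k=1: B_{2}/2! · (f^{(1)}(16) − f^{(1)}(10)) = 1/12 · (32.0000 − 20.0000) = 1.00000.
Running total after k=1: 1211.00.
Correction k=2: B_{4}/4! · (f^{(3)}(16) − f^{(3)}(10)) = −1/720 · (0.00000 − 0.00000) = 0.00000.
Running total after k=2: 1211.00.
Correction k=3: B_{6}/6! · (f^{(5)}(16) − f^{(5)}(10)) = 1/30240 · (0.00000 − 0.00000) = 0.00000.

S_3 ≈ 1211.00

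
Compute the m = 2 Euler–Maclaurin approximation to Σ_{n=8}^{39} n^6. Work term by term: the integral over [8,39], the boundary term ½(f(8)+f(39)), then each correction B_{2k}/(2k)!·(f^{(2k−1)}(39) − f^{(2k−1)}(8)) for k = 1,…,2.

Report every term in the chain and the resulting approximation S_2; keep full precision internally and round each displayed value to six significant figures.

The integral term ∫_8^39 x^6 dx = 1.96041e+10.
Endpoint term: (f(8) + f(39))/2 = (262144 + 3.51874e+09)/2 = 1.75950e+09.
Running total after boundary: 2.13636e+10.
Order-1 term: 1/12 · (5.41345e+08 − 196608) = 4.50957e+07.
Running total after k=1: 2.14087e+10.
Order-2 term: −1/720 · (7.11828e+06 − 61440.0) = -9801.17.

S_2 ≈ 2.14087e+10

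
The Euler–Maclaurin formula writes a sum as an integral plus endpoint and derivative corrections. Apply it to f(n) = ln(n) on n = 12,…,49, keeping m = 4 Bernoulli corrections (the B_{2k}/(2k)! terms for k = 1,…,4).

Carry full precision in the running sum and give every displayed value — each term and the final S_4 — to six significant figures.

S_4 ≈ 127.063

Integral: ∫_12^49 ln(x) dx = 123.880.
Endpoint term: (f(12) + f(49))/2 = (2.48491 + 3.89182)/2 = 3.18836.
Running total after boundary: 127.069.
Correction k=1: B_{2}/2! · (f^{(1)}(49) − f^{(1)}(12)) = 1/12 · (0.0204082 − 0.0833333) = -0.00524376.
Running total after k=1: 127.063.
Correction k=2: B_{4}/4! · (f^{(3)}(49) − f^{(3)}(12)) = −1/720 · (1.69997e-05 − 0.00115741) = 1.58390e-06.
Running total after k=2: 127.063.
Correction k=3: B_{6}/6! · (f^{(5)}(49) − f^{(5)}(12)) = 1/30240 · (8.49632e-08 − 9.64506e-05) = -3.18669e-09.
Running total after k=3: 127.063.
Correction k=4: B_{8}/8! · (f^{(7)}(49) − f^{(7)}(12)) = −1/1209600 · (1.06160e-09 − 2.00939e-05) = 1.66111e-11.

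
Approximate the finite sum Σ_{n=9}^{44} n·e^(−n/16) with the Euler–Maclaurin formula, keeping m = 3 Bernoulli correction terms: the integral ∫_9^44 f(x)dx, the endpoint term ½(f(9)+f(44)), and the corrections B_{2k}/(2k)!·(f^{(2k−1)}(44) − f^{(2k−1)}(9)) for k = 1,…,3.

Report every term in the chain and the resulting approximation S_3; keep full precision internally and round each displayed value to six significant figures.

S_3 ≈ 170.483

Integral: ∫_9^44 x·e^(−x/16) dx = 166.542.
½[f(9) + f(44)] = ½[5.12805 + 2.81283] = 3.97044.
So far: 170.513.
k=1: B_{2}/(2)! × [f^{(1)}(44) − f^{(1)}(9)] = 1/12 × (-0.111874 − 0.249280) = -0.0300961.
After k=1: 170.483.
k=2: B_{4}/(4)! × [f^{(3)}(44) − f^{(3)}(9)] = −1/720 × (6.24296e-05 − 0.00542518) = 7.44826e-06.
After k=2: 170.483.
k=3: B_{6}/(6)! × [f^{(5)}(44) − f^{(5)}(9)] = 1/30240 × (2.19479e-06 − 3.85805e-05) = -1.20323e-09.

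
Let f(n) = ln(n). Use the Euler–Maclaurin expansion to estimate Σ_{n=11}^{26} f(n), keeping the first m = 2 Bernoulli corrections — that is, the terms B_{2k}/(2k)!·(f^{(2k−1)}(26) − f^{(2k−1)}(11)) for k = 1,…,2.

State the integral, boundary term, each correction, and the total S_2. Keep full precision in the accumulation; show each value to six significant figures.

S_2 ≈ 46.1573

Integral: ∫_11^26 ln(x) dx = 43.3337.
Endpoint term: (f(11) + f(26))/2 = (2.39790 + 3.25810)/2 = 2.82800.
So far: 46.1617.
Correction k=1: B_{2}/2! · (f^{(1)}(26) − f^{(1)}(11)) = 1/12 · (0.0384615 − 0.0909091) = -0.00437063.
Running total after k=1: 46.1573.
Correction k=2: B_{4}/4! · (f^{(3)}(26) − f^{(3)}(11)) = −1/720 · (0.000113792 − 0.00150263) = 1.92894e-06.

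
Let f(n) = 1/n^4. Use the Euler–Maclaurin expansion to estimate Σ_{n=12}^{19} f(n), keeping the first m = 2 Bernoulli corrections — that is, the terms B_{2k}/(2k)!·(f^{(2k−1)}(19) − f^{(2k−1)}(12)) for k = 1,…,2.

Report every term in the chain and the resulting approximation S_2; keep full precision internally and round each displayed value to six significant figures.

S_2 ≈ 0.000173453

The integral term ∫_12^19 1/x^4 dx = 0.000144303.
Boundary: ½(f(12) + f(19)) = ½(4.82253e-05 + 7.67336e-06) = 2.79493e-05.
Integral + boundary = 0.000172253.
Order-1 term: 1/12 · (-1.61544e-06 − (-1.60751e-05)) = 1.20497e-06.
Running total after k=1: 0.000173458.
Order-2 term: −1/720 · (-1.34247e-07 − (-3.34898e-06)) = -4.46491e-09.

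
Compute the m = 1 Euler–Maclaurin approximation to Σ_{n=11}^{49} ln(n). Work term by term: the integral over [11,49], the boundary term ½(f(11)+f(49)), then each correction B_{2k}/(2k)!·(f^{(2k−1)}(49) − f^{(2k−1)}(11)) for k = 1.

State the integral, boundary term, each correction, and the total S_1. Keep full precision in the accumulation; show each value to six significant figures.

S_1 ≈ 129.461

Integral: ∫_11^49 ln(x) dx = 126.322.
½[f(11) + f(49)] = ½[2.39790 + 3.89182] = 3.14486.
So far: 129.467.
k=1: B_{2}/(2)! × [f^{(1)}(49) − f^{(1)}(11)] = 1/12 × (0.0204082 − 0.0909091) = -0.00587508.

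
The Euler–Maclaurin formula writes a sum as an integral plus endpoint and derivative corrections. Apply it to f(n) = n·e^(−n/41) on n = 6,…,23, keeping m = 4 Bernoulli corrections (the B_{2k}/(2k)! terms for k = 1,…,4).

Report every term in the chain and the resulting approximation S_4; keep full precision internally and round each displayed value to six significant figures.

S_4 ≈ 176.386

The integral term ∫_6^23 x·e^(−x/41) dx = 167.272.
½[f(6) + f(23)] = ½[5.18318 + 13.1250] = 9.15409.
Integral + boundary = 176.426.
k=1: B_{2}/(2)! × [f^{(1)}(23) − f^{(1)}(6)] = 1/12 × (0.250530 − 0.737444) = -0.0405761.
Running total after k=1: 176.386.
k=2: B_{4}/(4)! × [f^{(3)}(23) − f^{(3)}(6)] = −1/720 × (0.000827980 − 0.00146649) = 8.86819e-07.
Running total after k=2: 176.386.
k=3: B_{6}/(6)! × [f^{(5)}(23) − f^{(5)}(6)] = 1/30240 × (8.96445e-07 − 1.48381e-06) = -1.94235e-11.
Running total after k=3: 176.386.
k=4: B_{8}/(8)! × [f^{(7)}(23) − f^{(7)}(6)] = −1/1209600 × (7.73550e-10 − 1.24642e-09) = 3.90930e-16.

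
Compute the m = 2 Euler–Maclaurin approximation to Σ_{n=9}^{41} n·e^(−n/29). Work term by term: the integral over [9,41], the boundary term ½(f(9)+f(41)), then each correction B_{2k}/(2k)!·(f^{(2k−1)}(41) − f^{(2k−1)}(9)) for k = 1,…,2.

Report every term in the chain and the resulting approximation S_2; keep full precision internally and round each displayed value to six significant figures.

∫_9^41 x·e^(−x/29) dx evaluates to 314.245.
Endpoint term: (f(9) + f(41))/2 = (6.59875 + 9.97198)/2 = 8.28536.
So far: 322.531.
Correction k=1: B_{2}/2! · (f^{(1)}(41) − f^{(1)}(9)) = 1/12 · (-0.100642 − 0.505651) = -0.0505245.
Partial sum through k=1: 322.480.
Correction k=2: B_{4}/4! · (f^{(3)}(41) − f^{(3)}(9)) = −1/720 · (0.000458734 − 0.00234487) = 2.61964e-06.

S_2 ≈ 322.480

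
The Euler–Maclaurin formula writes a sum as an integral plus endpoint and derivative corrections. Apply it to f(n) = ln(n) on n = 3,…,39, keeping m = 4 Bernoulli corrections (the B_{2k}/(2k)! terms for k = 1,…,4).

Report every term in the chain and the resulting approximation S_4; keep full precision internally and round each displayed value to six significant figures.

S_4 ≈ 105.939

∫_3^39 ln(x) dx evaluates to 103.583.
½[f(3) + f(39)] = ½[1.09861 + 3.66356] = 2.38109.
Integral + boundary = 105.964.
Order-1 term: 1/12 · (0.0256410 − 0.333333) = -0.0256410.
After k=1: 105.939.
Order-2 term: −1/720 · (3.37160e-05 − 0.0740741) = 0.000102834.
After k=2: 105.939.
Order-3 term: 1/30240 · (2.66004e-07 − 0.0987654) = -3.26604e-06.
After k=3: 105.939.
Order-4 term: −1/1209600 · (5.24663e-09 − 0.329218) = 2.72171e-07.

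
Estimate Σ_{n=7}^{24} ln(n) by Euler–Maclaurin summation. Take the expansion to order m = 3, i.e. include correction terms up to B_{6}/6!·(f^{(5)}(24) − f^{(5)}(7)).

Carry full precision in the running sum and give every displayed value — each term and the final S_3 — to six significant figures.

S_3 ≈ 48.2055

The integral term ∫_7^24 ln(x) dx = 45.6519.
½[f(7) + f(24)] = ½[1.94591 + 3.17805] = 2.56198.
Integral + boundary = 48.2139.
k=1: B_{2}/(2)! × [f^{(1)}(24) − f^{(1)}(7)] = 1/12 × (0.0416667 − 0.142857) = -0.00843254.
Partial sum through k=1: 48.2055.
k=2: B_{4}/(4)! × [f^{(3)}(24) − f^{(3)}(7)] = −1/720 × (0.000144676 − 0.00583090) = 7.89754e-06.
Partial sum through k=2: 48.2055.
k=3: B_{6}/(6)! × [f^{(5)}(24) − f^{(5)}(7)] = 1/30240 × (3.01408e-06 − 0.00142798) = -4.71218e-08.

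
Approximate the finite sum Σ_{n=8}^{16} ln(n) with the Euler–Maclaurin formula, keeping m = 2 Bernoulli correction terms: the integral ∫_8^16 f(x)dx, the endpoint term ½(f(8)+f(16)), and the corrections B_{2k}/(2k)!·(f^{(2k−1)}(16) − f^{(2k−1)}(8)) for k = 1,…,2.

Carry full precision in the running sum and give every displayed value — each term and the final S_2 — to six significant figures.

S_2 ≈ 22.1467

The integral term ∫_8^16 ln(x) dx = 19.7259.
Endpoint term: (f(8) + f(16))/2 = (2.07944 + 2.77259)/2 = 2.42602.
Running total after boundary: 22.1519.
k=1: B_{2}/(2)! × [f^{(1)}(16) − f^{(1)}(8)] = 1/12 × (0.0625000 − 0.125000) = -0.00520833.
Running total after k=1: 22.1467.
k=2: B_{4}/(4)! × [f^{(3)}(16) − f^{(3)}(8)] = −1/720 × (0.000488281 − 0.00390625) = 4.74718e-06.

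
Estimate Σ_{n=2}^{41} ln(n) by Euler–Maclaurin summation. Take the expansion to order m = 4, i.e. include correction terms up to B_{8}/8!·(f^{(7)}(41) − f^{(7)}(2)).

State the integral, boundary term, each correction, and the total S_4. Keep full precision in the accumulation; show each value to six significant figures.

S_4 ≈ 114.034

Integral: ∫_2^41 ln(x) dx = 111.870.
½[f(2) + f(41)] = ½[0.693147 + 3.71357] = 2.20336.
Integral + boundary = 114.074.
Correction k=1: B_{2}/2! · (f^{(1)}(41) − f^{(1)}(2)) = 1/12 · (0.0243902 − 0.500000) = -0.0396341.
Partial sum through k=1: 114.034.
Correction k=2: B_{4}/4! · (f^{(3)}(41) − f^{(3)}(2)) = −1/720 · (2.90187e-05 − 0.250000) = 0.000347182.
Partial sum through k=2: 114.034.
Correction k=3: B_{6}/6! · (f^{(5)}(41) − f^{(5)}(2)) = 1/30240 · (2.07153e-07 − 0.750000) = -2.48016e-05.
Partial sum through k=3: 114.034.
Correction k=4: B_{8}/8! · (f^{(7)}(41) − f^{(7)}(2)) = −1/1209600 · (3.69697e-09 − 5.62500) = 4.65030e-06.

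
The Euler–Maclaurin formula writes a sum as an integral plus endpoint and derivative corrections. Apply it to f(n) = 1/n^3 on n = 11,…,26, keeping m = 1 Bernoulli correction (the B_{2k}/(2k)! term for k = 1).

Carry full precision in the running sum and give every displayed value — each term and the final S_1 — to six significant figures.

Integral: ∫_11^26 1/x^3 dx = 0.00339259.
Endpoint term: (f(11) + f(26))/2 = (0.000751315 + 5.68958e-05)/2 = 0.000404105.
Running total after boundary: 0.00379669.
Correction k=1: B_{2}/2! · (f^{(1)}(26) − f^{(1)}(11)) = 1/12 · (-6.56490e-06 − (-0.000204904)) = 1.65283e-05.

S_1 ≈ 0.00381322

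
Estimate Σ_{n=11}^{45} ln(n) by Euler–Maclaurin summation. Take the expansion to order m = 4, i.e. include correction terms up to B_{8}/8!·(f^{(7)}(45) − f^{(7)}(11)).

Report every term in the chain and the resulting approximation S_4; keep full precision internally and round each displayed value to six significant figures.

S_4 ≈ 114.020

∫_11^45 ln(x) dx evaluates to 110.923.
½[f(11) + f(45)] = ½[2.39790 + 3.80666] = 3.10228.
Running total after boundary: 114.025.
Order-1 term: 1/12 · (0.0222222 − 0.0909091) = -0.00572391.
After k=1: 114.020.
Order-2 term: −1/720 · (2.19479e-05 − 0.00150263) = 2.05650e-06.
After k=2: 114.020.
Order-3 term: 1/30240 · (1.30061e-07 − 0.000149021) = -4.92365e-09.
After k=3: 114.020.
Order-4 term: −1/1209600 · (1.92684e-09 − 3.69474e-05) = 3.05435e-11.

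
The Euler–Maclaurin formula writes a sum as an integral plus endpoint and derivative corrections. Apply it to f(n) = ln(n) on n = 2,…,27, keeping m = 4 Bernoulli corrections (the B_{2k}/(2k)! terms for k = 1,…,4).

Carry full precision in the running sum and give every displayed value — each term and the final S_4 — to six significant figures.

S_4 ≈ 64.5575

∫_2^27 ln(x) dx evaluates to 62.6013.
Boundary: ½(f(2) + f(27)) = ½(0.693147 + 3.29584) = 1.99449.
Running total after boundary: 64.5958.
Order-1 term: 1/12 · (0.0370370 − 0.500000) = -0.0385802.
Partial sum through k=1: 64.5572.
Order-2 term: −1/720 · (0.000101611 − 0.250000) = 0.000347081.
Partial sum through k=2: 64.5576.
Order-3 term: 1/30240 · (1.67260e-06 − 0.750000) = -2.48015e-05.
Partial sum through k=3: 64.5575.
Order-4 term: −1/1209600 · (6.88313e-08 − 5.62500) = 4.65030e-06.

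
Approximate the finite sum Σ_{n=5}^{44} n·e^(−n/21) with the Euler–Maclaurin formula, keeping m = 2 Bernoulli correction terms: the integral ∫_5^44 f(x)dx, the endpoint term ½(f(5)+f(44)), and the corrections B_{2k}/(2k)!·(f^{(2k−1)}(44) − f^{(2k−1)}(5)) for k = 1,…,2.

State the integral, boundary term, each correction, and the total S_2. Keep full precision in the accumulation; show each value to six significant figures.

S_2 ≈ 266.983

Integral: ∫_5^44 x·e^(−x/21) dx = 262.367.
Boundary: ½(f(5) + f(44)) = ½(3.94064 + 5.41380) = 4.67722.
Integral + boundary = 267.044.
Order-1 term: 1/12 · (-0.134759 − 0.600478) = -0.0612698.
Partial sum through k=1: 266.983.
Order-2 term: −1/720 · (0.000252433 − 0.00493590) = 6.50482e-06.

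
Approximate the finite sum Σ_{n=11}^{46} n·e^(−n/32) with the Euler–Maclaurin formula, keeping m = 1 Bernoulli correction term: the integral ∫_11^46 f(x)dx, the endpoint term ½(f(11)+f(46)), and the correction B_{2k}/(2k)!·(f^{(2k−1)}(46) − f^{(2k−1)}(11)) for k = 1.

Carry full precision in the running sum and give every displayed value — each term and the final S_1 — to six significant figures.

The integral term ∫_11^46 x·e^(−x/32) dx = 382.878.
½[f(11) + f(46)] = ½[7.80017 + 10.9260] = 9.36306.
Running total after boundary: 392.241.
k=1: B_{2}/(2)! × [f^{(1)}(46) − f^{(1)}(11)] = 1/12 × (-0.103915 − 0.465351) = -0.0474389.

S_1 ≈ 392.194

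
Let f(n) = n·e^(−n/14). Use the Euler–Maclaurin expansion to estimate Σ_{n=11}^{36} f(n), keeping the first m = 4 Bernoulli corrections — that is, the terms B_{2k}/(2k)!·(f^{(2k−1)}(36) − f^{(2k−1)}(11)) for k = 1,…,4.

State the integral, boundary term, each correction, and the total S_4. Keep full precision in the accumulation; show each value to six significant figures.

The integral term ∫_11^36 x·e^(−x/14) dx = 106.030.
Endpoint term: (f(11) + f(36))/2 = (5.01373 + 2.75135)/2 = 3.88254.
So far: 109.912.
Correction k=1: B_{2}/2! · (f^{(1)}(36) − f^{(1)}(11)) = 1/12 · (-0.120098 − 0.0976701) = -0.0181474.
Running total after k=1: 109.894.
Correction k=2: B_{4}/4! · (f^{(3)}(36) − f^{(3)}(11)) = −1/720 · (0.000167113 − 0.00514928) = 6.91967e-06.
Running total after k=2: 109.894.
Correction k=3: B_{6}/6! · (f^{(5)}(36) − f^{(5)}(11)) = 1/30240 · (4.83149e-06 − 5.00012e-05) = -1.49371e-09.
Running total after k=3: 109.894.
Correction k=4: B_{8}/8! · (f^{(7)}(36) − f^{(7)}(11)) = −1/1209600 · (4.49509e-08 − 3.76176e-07) = 2.73831e-13.

S_4 ≈ 109.894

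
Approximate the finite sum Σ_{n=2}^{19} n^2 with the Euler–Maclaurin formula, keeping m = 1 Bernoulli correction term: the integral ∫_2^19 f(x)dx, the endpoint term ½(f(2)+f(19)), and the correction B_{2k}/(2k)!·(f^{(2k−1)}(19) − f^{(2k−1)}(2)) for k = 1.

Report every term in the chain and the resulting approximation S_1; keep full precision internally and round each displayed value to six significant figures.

The integral term ∫_2^19 x^2 dx = 2283.67.
½[f(2) + f(19)] = ½[4.00000 + 361.000] = 182.500.
So far: 2466.17.
Order-1 term: 1/12 · (38.0000 − 4.00000) = 2.83333.

S_1 ≈ 2469.00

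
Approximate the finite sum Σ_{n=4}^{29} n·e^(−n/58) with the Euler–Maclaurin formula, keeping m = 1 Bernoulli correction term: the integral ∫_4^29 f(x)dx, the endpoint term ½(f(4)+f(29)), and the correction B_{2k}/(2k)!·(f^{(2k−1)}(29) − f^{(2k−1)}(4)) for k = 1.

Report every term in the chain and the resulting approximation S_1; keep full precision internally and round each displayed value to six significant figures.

Integral: ∫_4^29 x·e^(−x/58) dx = 295.805.
½[f(4) + f(29)] = ½[3.73344 + 17.5894] = 10.6614.
Running total after boundary: 306.466.
Order-1 term: 1/12 · (0.303265 − 0.868989) = -0.0471437.

S_1 ≈ 306.419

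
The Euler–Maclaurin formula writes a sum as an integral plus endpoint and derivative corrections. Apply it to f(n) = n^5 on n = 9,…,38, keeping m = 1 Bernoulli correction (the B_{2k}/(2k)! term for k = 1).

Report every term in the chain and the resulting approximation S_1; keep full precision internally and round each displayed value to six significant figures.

S_1 ≈ 5.42247e+08

The integral term ∫_9^38 x^5 dx = 5.01734e+08.
Boundary: ½(f(9) + f(38)) = ½(59049.0 + 7.92352e+07) = 3.96471e+07.
Running total after boundary: 5.41381e+08.
Correction k=1: B_{2}/2! · (f^{(1)}(38) − f^{(1)}(9)) = 1/12 · (1.04257e+07 − 32805.0) = 866073.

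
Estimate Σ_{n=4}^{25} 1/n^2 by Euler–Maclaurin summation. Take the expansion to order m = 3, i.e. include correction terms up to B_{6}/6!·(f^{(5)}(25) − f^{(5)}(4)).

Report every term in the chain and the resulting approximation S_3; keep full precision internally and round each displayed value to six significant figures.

Integral: ∫_4^25 1/x^2 dx = 0.210000.
½[f(4) + f(25)] = ½[0.0625000 + 0.00160000] = 0.0320500.
So far: 0.242050.
k=1: B_{2}/(2)! × [f^{(1)}(25) − f^{(1)}(4)] = 1/12 × (-0.000128000 − (-0.0312500)) = 0.00259350.
After k=1: 0.244643.
k=2: B_{4}/(4)! × [f^{(3)}(25) − f^{(3)}(4)] = −1/720 × (-2.45760e-06 − (-0.0234375)) = -3.25487e-05.
After k=2: 0.244611.
k=3: B_{6}/(6)! × [f^{(5)}(25) − f^{(5)}(4)] = 1/30240 × (-1.17965e-07 − (-0.0439453)) = 1.45321e-06.

S_3 ≈ 0.244612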